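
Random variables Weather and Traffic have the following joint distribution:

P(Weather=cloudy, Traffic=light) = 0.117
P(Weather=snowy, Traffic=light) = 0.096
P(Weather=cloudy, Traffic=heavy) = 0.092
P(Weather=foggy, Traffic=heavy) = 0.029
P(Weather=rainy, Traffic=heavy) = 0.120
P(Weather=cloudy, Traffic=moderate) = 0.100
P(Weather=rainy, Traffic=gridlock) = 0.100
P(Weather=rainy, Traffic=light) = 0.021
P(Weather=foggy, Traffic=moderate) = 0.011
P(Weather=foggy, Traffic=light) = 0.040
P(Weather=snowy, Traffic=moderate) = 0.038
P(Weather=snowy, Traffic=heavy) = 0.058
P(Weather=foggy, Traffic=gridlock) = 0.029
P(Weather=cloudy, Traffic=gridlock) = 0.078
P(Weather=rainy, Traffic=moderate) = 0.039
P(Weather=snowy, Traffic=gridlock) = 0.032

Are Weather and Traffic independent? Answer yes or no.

no

P(Weather=rainy) = 0.280 and P(Traffic=light) = 0.274, so their product is 0.07672, but P(Weather=rainy, Traffic=light) = 0.021. Since these differ, Weather and Traffic are not independent.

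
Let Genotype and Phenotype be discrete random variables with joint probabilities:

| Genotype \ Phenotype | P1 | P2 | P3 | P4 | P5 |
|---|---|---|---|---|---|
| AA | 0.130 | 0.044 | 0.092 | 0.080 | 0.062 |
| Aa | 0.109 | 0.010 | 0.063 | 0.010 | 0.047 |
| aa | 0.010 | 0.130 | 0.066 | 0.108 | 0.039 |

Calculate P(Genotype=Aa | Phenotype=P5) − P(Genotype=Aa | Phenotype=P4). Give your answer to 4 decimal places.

P(Phenotype=P5) = 0.062 + 0.047 + 0.039 = 0.148; P(Genotype=Aa | Phenotype=P5) = 0.047/0.148 = 0.31757.
P(Phenotype=P4) = 0.080 + 0.010 + 0.108 = 0.198; P(Genotype=Aa | Phenotype=P4) = 0.010/0.198 = 0.05051.
Difference = 0.2671.

0.2671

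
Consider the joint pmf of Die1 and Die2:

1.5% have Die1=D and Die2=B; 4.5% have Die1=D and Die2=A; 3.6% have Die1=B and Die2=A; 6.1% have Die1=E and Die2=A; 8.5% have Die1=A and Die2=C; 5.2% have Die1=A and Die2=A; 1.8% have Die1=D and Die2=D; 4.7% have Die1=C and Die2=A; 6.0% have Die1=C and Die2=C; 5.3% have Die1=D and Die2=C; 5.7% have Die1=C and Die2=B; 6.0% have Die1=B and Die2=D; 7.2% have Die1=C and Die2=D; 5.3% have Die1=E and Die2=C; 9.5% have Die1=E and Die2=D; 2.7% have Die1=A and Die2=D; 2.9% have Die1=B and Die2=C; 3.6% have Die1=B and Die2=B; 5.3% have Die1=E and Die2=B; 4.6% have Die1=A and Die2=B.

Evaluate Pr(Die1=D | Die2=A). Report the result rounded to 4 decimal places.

0.1867

P(Die2=A) = 0.052 + 0.036 + 0.047 + 0.045 + 0.061 = 0.241.
P(Die1=D | Die2=A) = 0.045/0.241 = 0.1867.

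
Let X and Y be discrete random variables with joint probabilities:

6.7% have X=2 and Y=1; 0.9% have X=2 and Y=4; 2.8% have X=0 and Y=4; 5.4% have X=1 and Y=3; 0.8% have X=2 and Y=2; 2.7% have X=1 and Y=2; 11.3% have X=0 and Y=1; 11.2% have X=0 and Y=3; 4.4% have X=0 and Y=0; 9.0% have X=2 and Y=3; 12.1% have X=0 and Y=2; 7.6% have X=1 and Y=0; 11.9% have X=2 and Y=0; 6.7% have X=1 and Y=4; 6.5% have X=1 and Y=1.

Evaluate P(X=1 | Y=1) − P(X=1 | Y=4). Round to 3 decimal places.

P(Y=1) = 0.113 + 0.065 + 0.067 = 0.245; P(X=1 | Y=1) = 0.065/0.245 = 0.2653.
P(Y=4) = 0.028 + 0.067 + 0.009 = 0.104; P(X=1 | Y=4) = 0.067/0.104 = 0.6442.
Difference = -0.379.

-0.379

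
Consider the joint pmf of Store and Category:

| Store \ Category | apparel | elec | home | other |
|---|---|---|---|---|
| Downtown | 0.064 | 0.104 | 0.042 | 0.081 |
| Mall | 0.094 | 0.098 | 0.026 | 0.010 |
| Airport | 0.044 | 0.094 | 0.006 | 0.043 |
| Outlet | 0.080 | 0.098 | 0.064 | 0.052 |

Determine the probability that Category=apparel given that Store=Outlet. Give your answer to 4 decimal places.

P(Store=Outlet) = 0.080 + 0.098 + 0.064 + 0.052 = 0.294.
P(Category=apparel | Store=Outlet) = 0.080/0.294 = 0.2721.

0.2721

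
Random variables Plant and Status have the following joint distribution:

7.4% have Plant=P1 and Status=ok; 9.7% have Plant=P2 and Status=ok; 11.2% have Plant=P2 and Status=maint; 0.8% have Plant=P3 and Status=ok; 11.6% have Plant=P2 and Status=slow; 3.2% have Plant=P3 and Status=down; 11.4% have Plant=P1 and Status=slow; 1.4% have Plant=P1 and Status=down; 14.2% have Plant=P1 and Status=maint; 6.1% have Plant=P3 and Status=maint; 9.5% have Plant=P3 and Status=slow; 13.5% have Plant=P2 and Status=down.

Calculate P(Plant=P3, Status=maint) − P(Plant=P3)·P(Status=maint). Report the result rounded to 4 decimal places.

-0.0007

P(Plant=P3) = 0.008 + 0.095 + 0.032 + 0.061 = 0.196.
P(Status=maint) = 0.142 + 0.112 + 0.061 = 0.315.
P(Plant=P3, Status=maint) − P(Plant=P3)P(Status=maint) = 0.061 − 0.196×0.315 = -0.0007.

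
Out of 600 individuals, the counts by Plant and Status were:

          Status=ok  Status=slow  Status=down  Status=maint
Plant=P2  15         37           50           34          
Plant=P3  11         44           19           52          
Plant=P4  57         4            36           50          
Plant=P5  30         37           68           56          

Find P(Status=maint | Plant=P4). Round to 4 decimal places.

0.3401

Total with Plant=P4: 57 + 4 + 36 + 50 = 147.
P(Status=maint | Plant=P4) = 50/147 = 0.3401.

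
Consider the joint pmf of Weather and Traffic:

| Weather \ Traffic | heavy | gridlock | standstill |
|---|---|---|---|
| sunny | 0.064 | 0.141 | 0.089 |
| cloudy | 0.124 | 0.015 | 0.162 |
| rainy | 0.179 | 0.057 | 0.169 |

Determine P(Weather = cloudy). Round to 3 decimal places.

0.301

P(Weather=cloudy) = 0.124 + 0.015 + 0.162 = 0.301.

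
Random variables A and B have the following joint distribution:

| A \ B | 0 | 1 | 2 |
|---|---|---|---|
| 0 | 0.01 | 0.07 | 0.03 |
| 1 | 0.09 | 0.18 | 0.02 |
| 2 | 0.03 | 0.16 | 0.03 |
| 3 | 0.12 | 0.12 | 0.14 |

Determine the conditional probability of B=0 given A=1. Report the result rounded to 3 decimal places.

0.310

P(A=1) = 0.09 + 0.18 + 0.02 = 0.29.
P(B=0 | A=1) = 0.09/0.29 = 0.310.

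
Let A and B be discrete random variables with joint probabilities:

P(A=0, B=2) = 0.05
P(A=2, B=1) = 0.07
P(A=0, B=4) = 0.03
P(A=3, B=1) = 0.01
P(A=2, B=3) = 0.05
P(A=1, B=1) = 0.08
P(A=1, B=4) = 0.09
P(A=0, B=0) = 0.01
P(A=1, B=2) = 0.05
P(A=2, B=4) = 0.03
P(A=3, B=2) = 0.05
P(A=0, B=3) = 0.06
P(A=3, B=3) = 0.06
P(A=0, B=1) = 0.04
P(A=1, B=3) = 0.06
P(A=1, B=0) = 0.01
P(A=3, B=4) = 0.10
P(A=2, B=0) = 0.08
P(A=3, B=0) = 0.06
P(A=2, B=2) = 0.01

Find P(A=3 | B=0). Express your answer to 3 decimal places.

0.375

P(B=0) = 0.01 + 0.01 + 0.08 + 0.06 = 0.16.
P(A=3 | B=0) = 0.06/0.16 = 0.375.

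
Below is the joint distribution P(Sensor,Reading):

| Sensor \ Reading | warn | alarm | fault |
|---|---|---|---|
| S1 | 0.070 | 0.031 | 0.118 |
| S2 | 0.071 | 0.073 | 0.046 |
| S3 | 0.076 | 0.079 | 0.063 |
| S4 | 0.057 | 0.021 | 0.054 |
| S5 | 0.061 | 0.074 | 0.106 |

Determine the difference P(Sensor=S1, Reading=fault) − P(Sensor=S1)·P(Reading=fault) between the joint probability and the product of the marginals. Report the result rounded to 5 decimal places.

0.03325

P(Sensor=S1) = 0.070 + 0.031 + 0.118 = 0.219.
P(Reading=fault) = 0.118 + 0.046 + 0.063 + 0.054 + 0.106 = 0.387.
P(Sensor=S1, Reading=fault) − P(Sensor=S1)P(Reading=fault) = 0.118 − 0.219×0.387 = 0.03325.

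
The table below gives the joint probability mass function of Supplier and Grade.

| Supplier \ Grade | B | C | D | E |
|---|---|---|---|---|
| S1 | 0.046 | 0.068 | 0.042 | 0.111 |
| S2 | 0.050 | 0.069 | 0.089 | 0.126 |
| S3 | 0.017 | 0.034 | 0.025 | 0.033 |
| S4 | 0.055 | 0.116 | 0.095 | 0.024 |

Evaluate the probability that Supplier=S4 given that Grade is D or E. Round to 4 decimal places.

P(Grade=D) = 0.042 + 0.089 + 0.025 + 0.095 = 0.251.
P(Grade=E) = 0.111 + 0.126 + 0.033 + 0.024 = 0.294.
P(Grade ∈ {D, E}) = 0.251 + 0.294 = 0.545; P(Supplier=S4, Grade ∈ {D, E}) = 0.095 + 0.024 = 0.119.
P(Supplier=S4 | Grade ∈ {D, E}) = 0.119/0.545 = 0.2183.

0.2183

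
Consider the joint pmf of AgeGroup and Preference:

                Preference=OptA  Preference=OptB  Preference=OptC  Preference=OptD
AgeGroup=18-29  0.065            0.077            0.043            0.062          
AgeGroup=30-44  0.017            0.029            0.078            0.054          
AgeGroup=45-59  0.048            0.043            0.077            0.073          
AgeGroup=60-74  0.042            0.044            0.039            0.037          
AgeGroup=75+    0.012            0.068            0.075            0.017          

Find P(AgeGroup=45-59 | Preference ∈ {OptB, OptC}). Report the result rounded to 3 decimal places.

P(Preference=OptB) = 0.077 + 0.029 + 0.043 + 0.044 + 0.068 = 0.261.
P(Preference=OptC) = 0.043 + 0.078 + 0.077 + 0.039 + 0.075 = 0.312.
P(Preference ∈ {OptB, OptC}) = 0.261 + 0.312 = 0.573; P(AgeGroup=45-59, Preference ∈ {OptB, OptC}) = 0.043 + 0.077 = 0.120.
P(AgeGroup=45-59 | Preference ∈ {OptB, OptC}) = 0.120/0.573 = 0.209.

0.209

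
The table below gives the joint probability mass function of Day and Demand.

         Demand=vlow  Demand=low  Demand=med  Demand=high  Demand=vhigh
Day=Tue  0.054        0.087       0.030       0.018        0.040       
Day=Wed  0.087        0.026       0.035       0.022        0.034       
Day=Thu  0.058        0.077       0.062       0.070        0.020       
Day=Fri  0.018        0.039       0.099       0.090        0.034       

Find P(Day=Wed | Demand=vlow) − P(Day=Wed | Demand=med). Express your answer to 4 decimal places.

0.2461

P(Demand=vlow) = 0.054 + 0.087 + 0.058 + 0.018 = 0.217; P(Day=Wed | Demand=vlow) = 0.087/0.217 = 0.40092.
P(Demand=med) = 0.030 + 0.035 + 0.062 + 0.099 = 0.226; P(Day=Wed | Demand=med) = 0.035/0.226 = 0.15487.
Difference = 0.2461.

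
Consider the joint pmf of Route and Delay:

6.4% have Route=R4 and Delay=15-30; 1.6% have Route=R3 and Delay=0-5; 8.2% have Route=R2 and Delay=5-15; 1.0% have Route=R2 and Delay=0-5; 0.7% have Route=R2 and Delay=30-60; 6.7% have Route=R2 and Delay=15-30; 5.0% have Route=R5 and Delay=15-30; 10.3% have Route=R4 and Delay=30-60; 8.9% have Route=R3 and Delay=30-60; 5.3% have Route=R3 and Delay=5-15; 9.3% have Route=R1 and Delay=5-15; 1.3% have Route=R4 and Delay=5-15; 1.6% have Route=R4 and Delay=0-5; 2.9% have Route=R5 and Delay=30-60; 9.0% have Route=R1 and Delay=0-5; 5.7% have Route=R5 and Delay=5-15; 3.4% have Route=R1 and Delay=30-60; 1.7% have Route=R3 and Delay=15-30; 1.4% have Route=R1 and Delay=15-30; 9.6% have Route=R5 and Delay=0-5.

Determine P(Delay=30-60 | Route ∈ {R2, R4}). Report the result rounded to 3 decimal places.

0.304

P(Route=R2) = 0.010 + 0.082 + 0.067 + 0.007 = 0.166.
P(Route=R4) = 0.016 + 0.013 + 0.064 + 0.103 = 0.196.
P(Route ∈ {R2, R4}) = 0.166 + 0.196 = 0.362; P(Delay=30-60, Route ∈ {R2, R4}) = 0.007 + 0.103 = 0.110.
P(Delay=30-60 | Route ∈ {R2, R4}) = 0.110/0.362 = 0.304.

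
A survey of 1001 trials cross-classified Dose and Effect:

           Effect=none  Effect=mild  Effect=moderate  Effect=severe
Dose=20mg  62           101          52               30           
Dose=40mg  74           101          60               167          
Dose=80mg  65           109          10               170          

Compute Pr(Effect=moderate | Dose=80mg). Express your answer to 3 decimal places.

0.028

Total with Dose=80mg: 65 + 109 + 10 + 170 = 354.
P(Effect=moderate | Dose=80mg) = 10/354 = 0.028.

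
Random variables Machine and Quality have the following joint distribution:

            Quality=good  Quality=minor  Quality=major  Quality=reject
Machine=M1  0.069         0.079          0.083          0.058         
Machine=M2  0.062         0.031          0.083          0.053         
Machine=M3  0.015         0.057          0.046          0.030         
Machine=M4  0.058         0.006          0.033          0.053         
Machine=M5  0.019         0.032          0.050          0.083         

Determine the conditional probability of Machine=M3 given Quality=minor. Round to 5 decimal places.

P(Quality=minor) = 0.079 + 0.031 + 0.057 + 0.006 + 0.032 = 0.205.
P(Machine=M3 | Quality=minor) = 0.057/0.205 = 0.27805.

0.27805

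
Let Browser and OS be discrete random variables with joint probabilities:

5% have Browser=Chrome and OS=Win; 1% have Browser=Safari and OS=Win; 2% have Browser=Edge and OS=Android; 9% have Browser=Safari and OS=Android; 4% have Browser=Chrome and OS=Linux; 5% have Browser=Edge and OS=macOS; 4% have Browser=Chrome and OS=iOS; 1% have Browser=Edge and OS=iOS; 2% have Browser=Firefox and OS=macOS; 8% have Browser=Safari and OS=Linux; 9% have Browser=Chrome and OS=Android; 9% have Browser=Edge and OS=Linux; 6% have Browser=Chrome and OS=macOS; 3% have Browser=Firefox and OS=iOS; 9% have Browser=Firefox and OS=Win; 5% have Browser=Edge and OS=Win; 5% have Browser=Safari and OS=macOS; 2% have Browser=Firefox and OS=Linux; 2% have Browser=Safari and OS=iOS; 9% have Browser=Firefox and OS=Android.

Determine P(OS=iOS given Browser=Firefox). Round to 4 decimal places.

0.1200

P(Browser=Firefox) = 0.09 + 0.02 + 0.02 + 0.03 + 0.09 = 0.25.
P(OS=iOS | Browser=Firefox) = 0.03/0.25 = 0.1200.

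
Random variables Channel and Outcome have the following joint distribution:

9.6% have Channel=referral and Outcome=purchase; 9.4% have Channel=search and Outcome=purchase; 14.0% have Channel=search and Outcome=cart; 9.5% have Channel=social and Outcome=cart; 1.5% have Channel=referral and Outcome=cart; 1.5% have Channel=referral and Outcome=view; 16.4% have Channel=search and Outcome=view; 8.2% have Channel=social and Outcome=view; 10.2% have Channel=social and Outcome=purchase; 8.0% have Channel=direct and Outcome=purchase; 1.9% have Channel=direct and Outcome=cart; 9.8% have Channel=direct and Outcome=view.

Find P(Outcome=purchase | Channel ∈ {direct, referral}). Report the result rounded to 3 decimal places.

0.545

P(Channel=direct) = 0.098 + 0.019 + 0.080 = 0.197.
P(Channel=referral) = 0.015 + 0.015 + 0.096 = 0.126.
P(Channel ∈ {direct, referral}) = 0.197 + 0.126 = 0.323; P(Outcome=purchase, Channel ∈ {direct, referral}) = 0.080 + 0.096 = 0.176.
P(Outcome=purchase | Channel ∈ {direct, referral}) = 0.176/0.323 = 0.545.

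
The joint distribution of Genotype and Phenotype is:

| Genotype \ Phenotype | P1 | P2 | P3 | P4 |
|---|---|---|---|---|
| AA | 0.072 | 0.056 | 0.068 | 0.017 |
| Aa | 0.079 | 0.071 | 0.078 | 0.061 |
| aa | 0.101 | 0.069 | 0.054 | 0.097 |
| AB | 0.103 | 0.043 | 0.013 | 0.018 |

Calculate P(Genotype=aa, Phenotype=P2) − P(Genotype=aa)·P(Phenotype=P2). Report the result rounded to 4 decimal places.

P(Genotype=aa) = 0.101 + 0.069 + 0.054 + 0.097 = 0.321.
P(Phenotype=P2) = 0.056 + 0.071 + 0.069 + 0.043 = 0.239.
P(Genotype=aa, Phenotype=P2) − P(Genotype=aa)P(Phenotype=P2) = 0.069 − 0.321×0.239 = -0.0077.

-0.0077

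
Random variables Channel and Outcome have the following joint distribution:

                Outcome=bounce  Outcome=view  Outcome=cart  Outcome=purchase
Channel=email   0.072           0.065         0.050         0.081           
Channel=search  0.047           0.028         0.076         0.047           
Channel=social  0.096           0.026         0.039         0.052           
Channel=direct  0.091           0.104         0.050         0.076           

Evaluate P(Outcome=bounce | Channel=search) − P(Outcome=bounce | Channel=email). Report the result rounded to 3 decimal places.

-0.031

P(Channel=search) = 0.047 + 0.028 + 0.076 + 0.047 = 0.198; P(Outcome=bounce | Channel=search) = 0.047/0.198 = 0.2374.
P(Channel=email) = 0.072 + 0.065 + 0.050 + 0.081 = 0.268; P(Outcome=bounce | Channel=email) = 0.072/0.268 = 0.2687.
Difference = -0.031.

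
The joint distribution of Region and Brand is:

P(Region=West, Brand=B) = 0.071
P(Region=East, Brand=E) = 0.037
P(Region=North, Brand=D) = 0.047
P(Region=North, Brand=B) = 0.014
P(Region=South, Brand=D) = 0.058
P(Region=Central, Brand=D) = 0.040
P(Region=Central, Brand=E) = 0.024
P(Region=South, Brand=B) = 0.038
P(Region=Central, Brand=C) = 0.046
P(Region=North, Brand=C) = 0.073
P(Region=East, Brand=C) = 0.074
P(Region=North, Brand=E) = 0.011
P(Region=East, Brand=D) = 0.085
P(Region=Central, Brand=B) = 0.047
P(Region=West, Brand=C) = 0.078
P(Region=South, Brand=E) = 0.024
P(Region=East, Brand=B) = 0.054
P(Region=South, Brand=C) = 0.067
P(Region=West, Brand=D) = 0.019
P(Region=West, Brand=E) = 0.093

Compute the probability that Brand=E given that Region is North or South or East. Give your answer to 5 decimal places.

P(Region=North) = 0.014 + 0.073 + 0.047 + 0.011 = 0.145.
P(Region=South) = 0.038 + 0.067 + 0.058 + 0.024 = 0.187.
P(Region=East) = 0.054 + 0.074 + 0.085 + 0.037 = 0.250.
P(Region ∈ {North, South, East}) = 0.145 + 0.187 + 0.250 = 0.582; P(Brand=E, Region ∈ {North, South, East}) = 0.011 + 0.024 + 0.037 = 0.072.
P(Brand=E | Region ∈ {North, South, East}) = 0.072/0.582 = 0.12371.

0.12371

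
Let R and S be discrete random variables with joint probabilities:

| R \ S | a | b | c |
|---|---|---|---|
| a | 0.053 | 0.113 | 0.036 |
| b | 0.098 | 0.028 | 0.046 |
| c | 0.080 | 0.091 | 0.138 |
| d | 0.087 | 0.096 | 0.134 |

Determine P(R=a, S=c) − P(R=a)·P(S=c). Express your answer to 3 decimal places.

P(R=a) = 0.053 + 0.113 + 0.036 = 0.202.
P(S=c) = 0.036 + 0.046 + 0.138 + 0.134 = 0.354.
P(R=a, S=c) − P(R=a)P(S=c) = 0.036 − 0.202×0.354 = -0.036.

-0.036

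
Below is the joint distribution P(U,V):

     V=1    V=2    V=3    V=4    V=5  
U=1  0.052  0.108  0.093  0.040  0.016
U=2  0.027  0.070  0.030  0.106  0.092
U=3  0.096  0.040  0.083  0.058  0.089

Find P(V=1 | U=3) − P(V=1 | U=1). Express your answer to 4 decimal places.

0.0940

P(U=3) = 0.096 + 0.040 + 0.083 + 0.058 + 0.089 = 0.366; P(V=1 | U=3) = 0.096/0.366 = 0.26230.
P(U=1) = 0.052 + 0.108 + 0.093 + 0.040 + 0.016 = 0.309; P(V=1 | U=1) = 0.052/0.309 = 0.16828.
Difference = 0.0940.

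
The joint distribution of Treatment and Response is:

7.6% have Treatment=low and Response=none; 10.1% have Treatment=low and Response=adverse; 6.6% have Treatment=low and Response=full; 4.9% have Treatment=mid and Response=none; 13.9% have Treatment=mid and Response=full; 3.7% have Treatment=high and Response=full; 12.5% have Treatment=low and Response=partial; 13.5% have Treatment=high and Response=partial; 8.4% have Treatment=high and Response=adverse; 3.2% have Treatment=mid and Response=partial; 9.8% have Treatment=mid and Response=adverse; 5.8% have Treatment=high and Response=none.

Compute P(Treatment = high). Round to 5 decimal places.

0.31400

P(Treatment=high) = 0.058 + 0.135 + 0.037 + 0.084 = 0.314.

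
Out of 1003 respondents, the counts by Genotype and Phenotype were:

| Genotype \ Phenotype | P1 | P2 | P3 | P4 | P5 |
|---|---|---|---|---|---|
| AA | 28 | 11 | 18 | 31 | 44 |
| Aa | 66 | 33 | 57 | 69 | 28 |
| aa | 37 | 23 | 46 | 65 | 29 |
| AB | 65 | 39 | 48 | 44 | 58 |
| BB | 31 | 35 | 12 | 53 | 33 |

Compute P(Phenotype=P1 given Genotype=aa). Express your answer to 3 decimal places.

Total with Genotype=aa: 37 + 23 + 46 + 65 + 29 = 200.
P(Phenotype=P1 | Genotype=aa) = 37/200 = 0.185.

0.185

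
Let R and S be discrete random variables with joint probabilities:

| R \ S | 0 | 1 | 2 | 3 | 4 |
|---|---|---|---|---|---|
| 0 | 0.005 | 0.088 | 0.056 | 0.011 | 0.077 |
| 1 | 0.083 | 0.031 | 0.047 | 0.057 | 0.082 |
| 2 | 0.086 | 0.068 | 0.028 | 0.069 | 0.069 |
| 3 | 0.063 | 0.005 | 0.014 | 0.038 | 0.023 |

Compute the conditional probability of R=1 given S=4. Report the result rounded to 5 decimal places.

0.32669

P(S=4) = 0.077 + 0.082 + 0.069 + 0.023 = 0.251.
P(R=1 | S=4) = 0.082/0.251 = 0.32669.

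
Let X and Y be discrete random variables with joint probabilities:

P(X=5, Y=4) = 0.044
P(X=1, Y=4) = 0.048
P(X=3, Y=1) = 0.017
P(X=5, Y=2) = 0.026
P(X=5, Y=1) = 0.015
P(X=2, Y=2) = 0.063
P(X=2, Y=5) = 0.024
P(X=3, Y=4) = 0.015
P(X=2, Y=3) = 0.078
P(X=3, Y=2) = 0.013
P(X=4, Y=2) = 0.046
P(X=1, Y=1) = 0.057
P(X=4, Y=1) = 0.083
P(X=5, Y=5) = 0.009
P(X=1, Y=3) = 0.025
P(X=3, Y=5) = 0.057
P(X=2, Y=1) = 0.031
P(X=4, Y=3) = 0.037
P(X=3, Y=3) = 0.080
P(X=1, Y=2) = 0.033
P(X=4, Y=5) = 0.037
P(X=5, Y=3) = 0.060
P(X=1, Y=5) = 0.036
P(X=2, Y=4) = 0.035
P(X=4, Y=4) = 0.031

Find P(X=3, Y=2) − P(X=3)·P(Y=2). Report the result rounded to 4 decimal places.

-0.0199

P(X=3) = 0.017 + 0.013 + 0.080 + 0.015 + 0.057 = 0.182.
P(Y=2) = 0.033 + 0.063 + 0.013 + 0.046 + 0.026 = 0.181.
P(X=3, Y=2) − P(X=3)P(Y=2) = 0.013 − 0.182×0.181 = -0.0199.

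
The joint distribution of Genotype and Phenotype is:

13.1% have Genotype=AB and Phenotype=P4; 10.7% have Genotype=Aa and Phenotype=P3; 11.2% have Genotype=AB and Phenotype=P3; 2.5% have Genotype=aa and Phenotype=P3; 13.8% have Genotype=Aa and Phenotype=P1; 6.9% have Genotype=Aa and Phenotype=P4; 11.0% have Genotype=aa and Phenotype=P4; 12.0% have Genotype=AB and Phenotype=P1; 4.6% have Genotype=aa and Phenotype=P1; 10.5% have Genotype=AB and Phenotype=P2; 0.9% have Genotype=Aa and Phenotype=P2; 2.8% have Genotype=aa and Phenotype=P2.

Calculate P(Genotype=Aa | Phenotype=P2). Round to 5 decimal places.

P(Phenotype=P2) = 0.009 + 0.028 + 0.105 = 0.142.
P(Genotype=Aa | Phenotype=P2) = 0.009/0.142 = 0.06338.

0.06338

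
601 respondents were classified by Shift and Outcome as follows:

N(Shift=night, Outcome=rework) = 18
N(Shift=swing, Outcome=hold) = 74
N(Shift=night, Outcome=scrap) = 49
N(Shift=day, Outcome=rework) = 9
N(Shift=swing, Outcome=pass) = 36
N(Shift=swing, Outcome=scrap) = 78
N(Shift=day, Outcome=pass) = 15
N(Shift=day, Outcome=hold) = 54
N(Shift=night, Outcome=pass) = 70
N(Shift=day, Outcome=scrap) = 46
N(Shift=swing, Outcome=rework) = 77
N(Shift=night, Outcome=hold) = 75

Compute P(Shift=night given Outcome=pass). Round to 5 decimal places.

Total with Outcome=pass: 15 + 36 + 70 = 121.
P(Shift=night | Outcome=pass) = 70/121 = 0.57851.

0.57851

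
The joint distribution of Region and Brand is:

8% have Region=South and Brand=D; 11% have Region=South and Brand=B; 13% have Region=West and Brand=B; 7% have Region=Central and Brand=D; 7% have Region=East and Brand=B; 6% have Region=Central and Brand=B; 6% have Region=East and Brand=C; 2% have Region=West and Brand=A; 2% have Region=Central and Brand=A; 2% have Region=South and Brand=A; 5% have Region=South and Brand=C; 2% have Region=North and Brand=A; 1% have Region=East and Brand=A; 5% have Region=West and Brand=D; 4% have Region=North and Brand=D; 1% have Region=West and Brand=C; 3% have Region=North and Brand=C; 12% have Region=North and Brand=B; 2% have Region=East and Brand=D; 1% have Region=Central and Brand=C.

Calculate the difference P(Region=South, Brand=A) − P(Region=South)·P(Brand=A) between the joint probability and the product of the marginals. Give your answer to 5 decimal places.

P(Region=South) = 0.02 + 0.11 + 0.05 + 0.08 = 0.26.
P(Brand=A) = 0.02 + 0.02 + 0.01 + 0.02 + 0.02 = 0.09.
P(Region=South, Brand=A) − P(Region=South)P(Brand=A) = 0.02 − 0.26×0.09 = -0.00340.

-0.00340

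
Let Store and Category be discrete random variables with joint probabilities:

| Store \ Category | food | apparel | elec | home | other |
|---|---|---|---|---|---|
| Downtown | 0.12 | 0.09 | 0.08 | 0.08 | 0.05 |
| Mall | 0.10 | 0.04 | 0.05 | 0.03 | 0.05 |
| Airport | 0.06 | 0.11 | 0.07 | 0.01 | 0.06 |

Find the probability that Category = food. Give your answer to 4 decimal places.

0.2800

P(Category=food) = 0.12 + 0.10 + 0.06 = 0.28.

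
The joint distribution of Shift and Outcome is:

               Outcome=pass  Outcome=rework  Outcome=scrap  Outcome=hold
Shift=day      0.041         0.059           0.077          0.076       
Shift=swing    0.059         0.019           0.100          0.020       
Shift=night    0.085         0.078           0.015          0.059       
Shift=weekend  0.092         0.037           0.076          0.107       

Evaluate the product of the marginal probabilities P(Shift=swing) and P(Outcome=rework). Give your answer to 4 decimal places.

P(Shift=swing) = 0.059 + 0.019 + 0.100 + 0.020 = 0.198.
P(Outcome=rework) = 0.059 + 0.019 + 0.078 + 0.037 = 0.193.
Product: 0.198 × 0.193 = 0.0382.

0.0382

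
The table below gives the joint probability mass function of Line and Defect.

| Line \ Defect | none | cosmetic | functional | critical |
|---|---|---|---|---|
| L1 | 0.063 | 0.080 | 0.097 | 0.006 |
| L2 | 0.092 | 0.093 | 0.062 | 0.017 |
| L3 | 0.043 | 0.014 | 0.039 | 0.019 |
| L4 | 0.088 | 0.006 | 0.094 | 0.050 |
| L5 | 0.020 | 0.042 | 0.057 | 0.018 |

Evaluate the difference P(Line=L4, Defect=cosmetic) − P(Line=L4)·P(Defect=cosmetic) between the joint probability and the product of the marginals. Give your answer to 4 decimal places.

-0.0499

P(Line=L4) = 0.088 + 0.006 + 0.094 + 0.050 = 0.238.
P(Defect=cosmetic) = 0.080 + 0.093 + 0.014 + 0.006 + 0.042 = 0.235.
P(Line=L4, Defect=cosmetic) − P(Line=L4)P(Defect=cosmetic) = 0.006 − 0.238×0.235 = -0.0499.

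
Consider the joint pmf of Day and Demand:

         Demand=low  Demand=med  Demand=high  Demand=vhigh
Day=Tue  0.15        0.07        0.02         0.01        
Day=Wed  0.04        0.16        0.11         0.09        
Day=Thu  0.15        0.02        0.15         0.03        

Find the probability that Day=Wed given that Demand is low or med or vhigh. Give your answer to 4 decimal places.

0.4028

P(Demand=low) = 0.15 + 0.04 + 0.15 = 0.34.
P(Demand=med) = 0.07 + 0.16 + 0.02 = 0.25.
P(Demand=vhigh) = 0.01 + 0.09 + 0.03 = 0.13.
P(Demand ∈ {low, med, vhigh}) = 0.34 + 0.25 + 0.13 = 0.72; P(Day=Wed, Demand ∈ {low, med, vhigh}) = 0.04 + 0.16 + 0.09 = 0.29.
P(Day=Wed | Demand ∈ {low, med, vhigh}) = 0.29/0.72 = 0.4028.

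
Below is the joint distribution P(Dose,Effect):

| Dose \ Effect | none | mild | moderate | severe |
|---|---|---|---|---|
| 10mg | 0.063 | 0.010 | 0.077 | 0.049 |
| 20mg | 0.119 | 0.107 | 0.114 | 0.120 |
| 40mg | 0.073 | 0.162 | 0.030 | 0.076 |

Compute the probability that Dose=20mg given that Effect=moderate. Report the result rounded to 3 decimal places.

0.516

P(Effect=moderate) = 0.077 + 0.114 + 0.030 = 0.221.
P(Dose=20mg | Effect=moderate) = 0.114/0.221 = 0.516.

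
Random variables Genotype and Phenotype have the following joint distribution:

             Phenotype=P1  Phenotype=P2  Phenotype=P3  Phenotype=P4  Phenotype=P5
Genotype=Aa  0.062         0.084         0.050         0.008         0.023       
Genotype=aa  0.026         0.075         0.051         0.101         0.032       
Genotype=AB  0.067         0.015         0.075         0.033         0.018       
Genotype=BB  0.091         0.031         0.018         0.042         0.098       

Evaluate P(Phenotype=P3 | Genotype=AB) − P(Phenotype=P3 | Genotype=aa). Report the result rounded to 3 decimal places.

0.182

P(Genotype=AB) = 0.067 + 0.015 + 0.075 + 0.033 + 0.018 = 0.208; P(Phenotype=P3 | Genotype=AB) = 0.075/0.208 = 0.3606.
P(Genotype=aa) = 0.026 + 0.075 + 0.051 + 0.101 + 0.032 = 0.285; P(Phenotype=P3 | Genotype=aa) = 0.051/0.285 = 0.1789.
Difference = 0.182.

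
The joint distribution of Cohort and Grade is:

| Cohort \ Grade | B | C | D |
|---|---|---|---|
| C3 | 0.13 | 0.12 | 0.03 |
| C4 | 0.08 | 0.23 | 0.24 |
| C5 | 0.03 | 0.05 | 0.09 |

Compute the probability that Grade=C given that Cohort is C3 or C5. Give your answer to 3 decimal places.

0.378

P(Cohort=C3) = 0.13 + 0.12 + 0.03 = 0.28.
P(Cohort=C5) = 0.03 + 0.05 + 0.09 = 0.17.
P(Cohort ∈ {C3, C5}) = 0.28 + 0.17 = 0.45; P(Grade=C, Cohort ∈ {C3, C5}) = 0.12 + 0.05 = 0.17.
P(Grade=C | Cohort ∈ {C3, C5}) = 0.17/0.45 = 0.378.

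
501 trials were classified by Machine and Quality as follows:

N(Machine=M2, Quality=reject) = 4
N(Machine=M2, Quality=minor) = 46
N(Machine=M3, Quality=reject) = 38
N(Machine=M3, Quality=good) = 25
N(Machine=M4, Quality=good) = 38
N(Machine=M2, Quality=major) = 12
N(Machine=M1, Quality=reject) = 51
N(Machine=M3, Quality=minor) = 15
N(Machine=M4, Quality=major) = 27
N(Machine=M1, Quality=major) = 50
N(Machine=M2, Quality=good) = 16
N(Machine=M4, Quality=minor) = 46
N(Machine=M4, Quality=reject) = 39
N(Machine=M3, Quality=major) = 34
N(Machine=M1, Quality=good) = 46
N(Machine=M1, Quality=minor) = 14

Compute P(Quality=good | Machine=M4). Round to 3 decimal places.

0.253

Total with Machine=M4: 38 + 46 + 27 + 39 = 150.
P(Quality=good | Machine=M4) = 38/150 = 0.253.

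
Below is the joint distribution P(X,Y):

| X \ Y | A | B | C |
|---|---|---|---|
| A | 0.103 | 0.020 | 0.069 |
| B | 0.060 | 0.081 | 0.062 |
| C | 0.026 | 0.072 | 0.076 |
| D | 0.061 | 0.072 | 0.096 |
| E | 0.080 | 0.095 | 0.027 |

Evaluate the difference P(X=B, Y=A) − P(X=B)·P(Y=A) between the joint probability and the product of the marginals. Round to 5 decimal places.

-0.00699

P(X=B) = 0.060 + 0.081 + 0.062 = 0.203.
P(Y=A) = 0.103 + 0.060 + 0.026 + 0.061 + 0.080 = 0.330.
P(X=B, Y=A) − P(X=B)P(Y=A) = 0.060 − 0.203×0.330 = -0.00699.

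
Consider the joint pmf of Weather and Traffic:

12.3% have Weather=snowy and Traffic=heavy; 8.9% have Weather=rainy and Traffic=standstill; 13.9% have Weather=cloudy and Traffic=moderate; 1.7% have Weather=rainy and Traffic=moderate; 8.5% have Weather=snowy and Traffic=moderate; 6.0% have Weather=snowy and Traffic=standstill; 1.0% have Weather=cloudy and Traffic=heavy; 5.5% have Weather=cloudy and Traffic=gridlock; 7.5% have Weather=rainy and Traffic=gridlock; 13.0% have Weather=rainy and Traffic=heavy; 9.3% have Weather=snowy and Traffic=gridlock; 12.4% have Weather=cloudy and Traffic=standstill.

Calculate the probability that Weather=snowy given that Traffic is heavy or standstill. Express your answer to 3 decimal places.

0.341

P(Traffic=heavy) = 0.010 + 0.130 + 0.123 = 0.263.
P(Traffic=standstill) = 0.124 + 0.089 + 0.060 = 0.273.
P(Traffic ∈ {heavy, standstill}) = 0.263 + 0.273 = 0.536; P(Weather=snowy, Traffic ∈ {heavy, standstill}) = 0.123 + 0.060 = 0.183.
P(Weather=snowy | Traffic ∈ {heavy, standstill}) = 0.183/0.536 = 0.341.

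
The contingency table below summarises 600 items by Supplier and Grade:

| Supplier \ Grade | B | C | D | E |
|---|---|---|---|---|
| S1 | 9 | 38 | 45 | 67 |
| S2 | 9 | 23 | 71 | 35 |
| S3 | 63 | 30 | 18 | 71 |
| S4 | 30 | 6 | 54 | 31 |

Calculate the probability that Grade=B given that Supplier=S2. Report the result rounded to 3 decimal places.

Total with Supplier=S2: 9 + 23 + 71 + 35 = 138.
P(Grade=B | Supplier=S2) = 9/138 = 0.065.

0.065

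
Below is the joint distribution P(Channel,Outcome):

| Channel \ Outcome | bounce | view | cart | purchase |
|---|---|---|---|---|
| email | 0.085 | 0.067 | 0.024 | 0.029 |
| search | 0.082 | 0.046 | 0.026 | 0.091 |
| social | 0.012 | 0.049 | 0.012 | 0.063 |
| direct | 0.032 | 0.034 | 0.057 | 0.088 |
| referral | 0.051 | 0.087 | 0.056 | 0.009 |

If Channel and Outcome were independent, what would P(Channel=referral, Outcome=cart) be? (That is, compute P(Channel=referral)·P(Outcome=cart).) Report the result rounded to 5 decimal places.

P(Channel=referral) = 0.051 + 0.087 + 0.056 + 0.009 = 0.203.
P(Outcome=cart) = 0.024 + 0.026 + 0.012 + 0.057 + 0.056 = 0.175.
Product: 0.203 × 0.175 = 0.03553.

0.03553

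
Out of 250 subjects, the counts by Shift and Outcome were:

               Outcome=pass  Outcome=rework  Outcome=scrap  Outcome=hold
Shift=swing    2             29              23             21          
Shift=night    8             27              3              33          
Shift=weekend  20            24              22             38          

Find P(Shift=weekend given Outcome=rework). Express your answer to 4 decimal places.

0.3000

Total with Outcome=rework: 29 + 27 + 24 = 80.
P(Shift=weekend | Outcome=rework) = 24/80 = 0.3000.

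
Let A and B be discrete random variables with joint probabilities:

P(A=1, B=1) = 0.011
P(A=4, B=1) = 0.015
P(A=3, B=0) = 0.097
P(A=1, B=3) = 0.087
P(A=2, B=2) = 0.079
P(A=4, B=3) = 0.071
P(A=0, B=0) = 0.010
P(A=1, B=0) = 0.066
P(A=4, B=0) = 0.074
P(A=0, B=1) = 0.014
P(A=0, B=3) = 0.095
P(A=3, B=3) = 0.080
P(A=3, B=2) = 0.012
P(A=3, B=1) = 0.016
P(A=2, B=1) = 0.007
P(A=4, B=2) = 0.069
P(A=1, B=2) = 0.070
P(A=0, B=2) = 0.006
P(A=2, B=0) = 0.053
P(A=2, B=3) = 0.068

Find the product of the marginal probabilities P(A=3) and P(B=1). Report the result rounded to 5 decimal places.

0.01292

P(A=3) = 0.097 + 0.016 + 0.012 + 0.080 = 0.205.
P(B=1) = 0.014 + 0.011 + 0.007 + 0.016 + 0.015 = 0.063.
Product: 0.205 × 0.063 = 0.01292.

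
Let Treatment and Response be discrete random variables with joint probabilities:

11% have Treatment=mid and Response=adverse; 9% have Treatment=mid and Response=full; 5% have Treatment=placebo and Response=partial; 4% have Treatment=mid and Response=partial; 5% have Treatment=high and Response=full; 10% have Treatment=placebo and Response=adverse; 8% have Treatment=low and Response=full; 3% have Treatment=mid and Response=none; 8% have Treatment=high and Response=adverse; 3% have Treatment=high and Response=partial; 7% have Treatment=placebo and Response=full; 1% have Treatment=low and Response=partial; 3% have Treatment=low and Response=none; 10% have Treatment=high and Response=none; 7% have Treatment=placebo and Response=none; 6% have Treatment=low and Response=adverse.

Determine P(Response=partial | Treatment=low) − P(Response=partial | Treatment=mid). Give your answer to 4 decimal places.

-0.0926

P(Treatment=low) = 0.03 + 0.01 + 0.08 + 0.06 = 0.18; P(Response=partial | Treatment=low) = 0.01/0.18 = 0.05556.
P(Treatment=mid) = 0.03 + 0.04 + 0.09 + 0.11 = 0.27; P(Response=partial | Treatment=mid) = 0.04/0.27 = 0.14815.
Difference = -0.0926.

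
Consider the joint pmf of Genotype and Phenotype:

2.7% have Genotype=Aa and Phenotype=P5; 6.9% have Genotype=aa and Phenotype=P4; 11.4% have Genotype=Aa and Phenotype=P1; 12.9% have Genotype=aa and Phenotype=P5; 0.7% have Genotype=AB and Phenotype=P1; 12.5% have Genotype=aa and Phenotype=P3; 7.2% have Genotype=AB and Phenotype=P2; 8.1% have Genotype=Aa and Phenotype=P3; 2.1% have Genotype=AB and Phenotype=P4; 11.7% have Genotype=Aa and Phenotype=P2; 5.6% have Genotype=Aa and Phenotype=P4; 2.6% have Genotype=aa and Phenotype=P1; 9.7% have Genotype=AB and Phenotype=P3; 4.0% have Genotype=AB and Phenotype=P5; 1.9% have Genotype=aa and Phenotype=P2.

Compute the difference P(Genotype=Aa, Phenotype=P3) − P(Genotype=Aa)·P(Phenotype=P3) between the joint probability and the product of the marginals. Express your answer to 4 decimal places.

-0.0387

P(Genotype=Aa) = 0.114 + 0.117 + 0.081 + 0.056 + 0.027 = 0.395.
P(Phenotype=P3) = 0.081 + 0.125 + 0.097 = 0.303.
P(Genotype=Aa, Phenotype=P3) − P(Genotype=Aa)P(Phenotype=P3) = 0.081 − 0.395×0.303 = -0.0387.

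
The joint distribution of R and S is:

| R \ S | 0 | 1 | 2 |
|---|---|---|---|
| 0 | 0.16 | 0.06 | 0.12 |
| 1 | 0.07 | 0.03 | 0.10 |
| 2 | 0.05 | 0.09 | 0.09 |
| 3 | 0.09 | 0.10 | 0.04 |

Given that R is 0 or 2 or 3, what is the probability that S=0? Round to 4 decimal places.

P(R=0) = 0.16 + 0.06 + 0.12 = 0.34.
P(R=2) = 0.05 + 0.09 + 0.09 = 0.23.
P(R=3) = 0.09 + 0.10 + 0.04 = 0.23.
P(R ∈ {0, 2, 3}) = 0.34 + 0.23 + 0.23 = 0.80; P(S=0, R ∈ {0, 2, 3}) = 0.16 + 0.05 + 0.09 = 0.30.
P(S=0 | R ∈ {0, 2, 3}) = 0.30/0.80 = 0.3750.

0.3750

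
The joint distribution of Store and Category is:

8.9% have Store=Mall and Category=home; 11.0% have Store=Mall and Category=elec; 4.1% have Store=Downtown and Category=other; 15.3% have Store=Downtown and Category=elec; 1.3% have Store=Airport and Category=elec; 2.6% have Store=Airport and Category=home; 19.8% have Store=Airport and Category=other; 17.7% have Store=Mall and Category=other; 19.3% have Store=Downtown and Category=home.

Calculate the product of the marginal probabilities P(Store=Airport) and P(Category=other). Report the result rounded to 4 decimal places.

P(Store=Airport) = 0.013 + 0.026 + 0.198 = 0.237.
P(Category=other) = 0.041 + 0.177 + 0.198 = 0.416.
Product: 0.237 × 0.416 = 0.0986.

0.0986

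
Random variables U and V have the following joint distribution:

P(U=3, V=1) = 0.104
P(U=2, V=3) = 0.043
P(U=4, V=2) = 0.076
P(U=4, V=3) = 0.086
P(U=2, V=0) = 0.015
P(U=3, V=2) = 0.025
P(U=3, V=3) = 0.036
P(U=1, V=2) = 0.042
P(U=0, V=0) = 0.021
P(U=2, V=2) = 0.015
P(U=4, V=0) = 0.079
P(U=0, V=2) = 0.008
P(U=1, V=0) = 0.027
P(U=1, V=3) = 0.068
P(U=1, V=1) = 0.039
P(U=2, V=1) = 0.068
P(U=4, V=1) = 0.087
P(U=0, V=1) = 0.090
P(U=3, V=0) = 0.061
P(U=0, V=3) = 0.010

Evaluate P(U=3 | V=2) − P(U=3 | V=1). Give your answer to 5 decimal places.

P(V=2) = 0.008 + 0.042 + 0.015 + 0.025 + 0.076 = 0.166; P(U=3 | V=2) = 0.025/0.166 = 0.150602.
P(V=1) = 0.090 + 0.039 + 0.068 + 0.104 + 0.087 = 0.388; P(U=3 | V=1) = 0.104/0.388 = 0.268041.
Difference = -0.11744.

-0.11744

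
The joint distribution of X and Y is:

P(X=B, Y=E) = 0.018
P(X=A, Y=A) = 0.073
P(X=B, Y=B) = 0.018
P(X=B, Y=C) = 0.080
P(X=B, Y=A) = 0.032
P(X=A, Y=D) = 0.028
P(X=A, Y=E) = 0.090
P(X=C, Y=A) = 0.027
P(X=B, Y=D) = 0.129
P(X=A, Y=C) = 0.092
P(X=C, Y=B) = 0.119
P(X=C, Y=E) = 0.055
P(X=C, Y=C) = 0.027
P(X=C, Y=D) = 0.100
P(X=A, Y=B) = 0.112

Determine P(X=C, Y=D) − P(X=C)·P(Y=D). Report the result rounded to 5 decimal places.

0.01570

P(X=C) = 0.027 + 0.119 + 0.027 + 0.100 + 0.055 = 0.328.
P(Y=D) = 0.028 + 0.129 + 0.100 = 0.257.
P(X=C, Y=D) − P(X=C)P(Y=D) = 0.100 − 0.328×0.257 = 0.01570.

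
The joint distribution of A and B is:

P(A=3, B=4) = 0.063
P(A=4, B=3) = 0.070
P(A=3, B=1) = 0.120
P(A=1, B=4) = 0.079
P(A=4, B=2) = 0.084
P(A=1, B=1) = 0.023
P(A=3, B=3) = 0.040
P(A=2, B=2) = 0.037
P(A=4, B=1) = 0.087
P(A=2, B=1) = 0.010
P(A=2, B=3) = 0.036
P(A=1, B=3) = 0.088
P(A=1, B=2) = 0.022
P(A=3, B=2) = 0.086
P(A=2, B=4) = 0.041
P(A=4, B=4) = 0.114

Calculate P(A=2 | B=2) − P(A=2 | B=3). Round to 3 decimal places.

0.008

P(B=2) = 0.022 + 0.037 + 0.086 + 0.084 = 0.229; P(A=2 | B=2) = 0.037/0.229 = 0.1616.
P(B=3) = 0.088 + 0.036 + 0.040 + 0.070 = 0.234; P(A=2 | B=3) = 0.036/0.234 = 0.1538.
Difference = 0.008.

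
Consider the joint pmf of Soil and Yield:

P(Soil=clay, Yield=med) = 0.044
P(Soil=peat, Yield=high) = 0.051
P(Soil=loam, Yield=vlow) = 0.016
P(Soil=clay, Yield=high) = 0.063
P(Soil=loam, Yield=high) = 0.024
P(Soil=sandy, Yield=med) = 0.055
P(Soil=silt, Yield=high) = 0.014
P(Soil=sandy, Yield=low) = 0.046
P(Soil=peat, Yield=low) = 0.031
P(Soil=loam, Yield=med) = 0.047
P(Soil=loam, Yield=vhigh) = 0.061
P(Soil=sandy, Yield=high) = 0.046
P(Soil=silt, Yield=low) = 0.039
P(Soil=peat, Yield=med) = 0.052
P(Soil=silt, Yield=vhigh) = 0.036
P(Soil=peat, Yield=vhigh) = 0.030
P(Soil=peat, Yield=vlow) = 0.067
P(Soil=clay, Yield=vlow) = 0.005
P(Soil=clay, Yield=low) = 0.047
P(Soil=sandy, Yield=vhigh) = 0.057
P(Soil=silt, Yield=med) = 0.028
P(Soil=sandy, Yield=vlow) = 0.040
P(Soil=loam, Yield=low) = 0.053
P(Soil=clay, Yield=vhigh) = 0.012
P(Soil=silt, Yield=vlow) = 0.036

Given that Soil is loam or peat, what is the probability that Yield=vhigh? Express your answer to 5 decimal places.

0.21065

P(Soil=loam) = 0.016 + 0.053 + 0.047 + 0.024 + 0.061 = 0.201.
P(Soil=peat) = 0.067 + 0.031 + 0.052 + 0.051 + 0.030 = 0.231.
P(Soil ∈ {loam, peat}) = 0.201 + 0.231 = 0.432; P(Yield=vhigh, Soil ∈ {loam, peat}) = 0.061 + 0.030 = 0.091.
P(Yield=vhigh | Soil ∈ {loam, peat}) = 0.091/0.432 = 0.21065.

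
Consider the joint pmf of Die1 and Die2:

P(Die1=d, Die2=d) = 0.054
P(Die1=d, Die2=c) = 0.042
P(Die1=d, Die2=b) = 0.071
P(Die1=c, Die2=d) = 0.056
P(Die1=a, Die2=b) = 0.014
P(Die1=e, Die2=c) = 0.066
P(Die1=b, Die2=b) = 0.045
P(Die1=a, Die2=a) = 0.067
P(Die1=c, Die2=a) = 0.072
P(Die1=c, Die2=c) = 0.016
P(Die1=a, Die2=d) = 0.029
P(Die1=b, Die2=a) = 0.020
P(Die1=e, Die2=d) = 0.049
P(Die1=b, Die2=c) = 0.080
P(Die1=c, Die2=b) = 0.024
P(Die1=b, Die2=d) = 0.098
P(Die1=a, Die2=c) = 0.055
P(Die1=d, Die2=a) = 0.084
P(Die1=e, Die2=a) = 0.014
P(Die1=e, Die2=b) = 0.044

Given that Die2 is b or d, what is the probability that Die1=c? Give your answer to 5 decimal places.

P(Die2=b) = 0.014 + 0.045 + 0.024 + 0.071 + 0.044 = 0.198.
P(Die2=d) = 0.029 + 0.098 + 0.056 + 0.054 + 0.049 = 0.286.
P(Die2 ∈ {b, d}) = 0.198 + 0.286 = 0.484; P(Die1=c, Die2 ∈ {b, d}) = 0.024 + 0.056 = 0.080.
P(Die1=c | Die2 ∈ {b, d}) = 0.080/0.484 = 0.16529.

0.16529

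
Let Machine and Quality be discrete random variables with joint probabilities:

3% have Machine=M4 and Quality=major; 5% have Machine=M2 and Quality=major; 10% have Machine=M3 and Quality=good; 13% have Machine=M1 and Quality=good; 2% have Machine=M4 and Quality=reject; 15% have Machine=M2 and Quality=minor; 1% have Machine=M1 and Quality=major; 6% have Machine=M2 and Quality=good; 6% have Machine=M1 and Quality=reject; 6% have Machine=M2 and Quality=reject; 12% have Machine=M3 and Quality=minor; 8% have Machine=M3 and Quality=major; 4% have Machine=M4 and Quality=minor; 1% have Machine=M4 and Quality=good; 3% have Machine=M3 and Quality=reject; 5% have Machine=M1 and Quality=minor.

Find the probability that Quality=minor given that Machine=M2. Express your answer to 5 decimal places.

0.46875

P(Machine=M2) = 0.06 + 0.15 + 0.05 + 0.06 = 0.32.
P(Quality=minor | Machine=M2) = 0.15/0.32 = 0.46875.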